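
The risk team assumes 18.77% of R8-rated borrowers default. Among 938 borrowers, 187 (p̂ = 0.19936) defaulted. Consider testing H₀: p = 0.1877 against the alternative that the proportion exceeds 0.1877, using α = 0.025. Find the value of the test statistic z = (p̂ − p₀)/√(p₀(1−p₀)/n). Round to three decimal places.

p̂ = 187/938 ≈ 0.19936.
SE = √(p₀(1−p₀)/n) = √(0.15247/938) = 0.01275.
z = (0.19936 − 0.1877)/0.01275 = 0.01166/0.01275 = 0.915.
p-value = P(Z > 0.915) ≈ 0.1802. With α = 0.025, fail to reject H₀.

z = 0.915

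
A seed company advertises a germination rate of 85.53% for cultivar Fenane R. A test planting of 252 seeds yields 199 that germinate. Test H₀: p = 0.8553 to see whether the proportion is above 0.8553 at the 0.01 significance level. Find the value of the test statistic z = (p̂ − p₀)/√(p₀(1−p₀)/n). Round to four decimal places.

z = -2.9609

p̂ = 199/252 = 0.789683.
SE = √(p₀(1−p₀)/n) = √(0.12376/252) = 0.022161.
z = (0.789683 − 0.8553)/0.022161 = -0.065617/0.022161 = -2.9609.
p-value = P(Z > -2.961) ≈ 0.9985. With α = 0.01, fail to reject H₀.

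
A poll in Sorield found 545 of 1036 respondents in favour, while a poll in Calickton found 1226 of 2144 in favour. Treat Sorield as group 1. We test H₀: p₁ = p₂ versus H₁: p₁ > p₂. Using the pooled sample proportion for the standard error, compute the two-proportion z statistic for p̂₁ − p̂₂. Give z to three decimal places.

p̂₁ = 545/1036 = 0.52606, p̂₂ = 1226/2144 = 0.57183.
Pooled p̂ = (545+1226)/(1036+2144) = 1771/3180 = 0.55692.
SE = √(0.24676 × 0.00143167) = 0.01880.
z = (0.52606 − 0.57183)/0.01880 = -0.04577/0.01880 = -2.435.
p-value = P(Z > -2.435) ≈ 0.9926.

z = -2.435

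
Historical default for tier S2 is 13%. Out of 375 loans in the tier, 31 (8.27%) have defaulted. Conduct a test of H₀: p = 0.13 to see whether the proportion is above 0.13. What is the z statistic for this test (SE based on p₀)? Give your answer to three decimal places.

p̂ = 31/375 = 0.0826667.
Under H₀, SE = √(0.13·0.87/375) = √(0.0003016) = 0.0173666.
z = (0.0826667 − 0.13)/0.0173666 = -0.0473333/0.0173666 = -2.726.

z = -2.726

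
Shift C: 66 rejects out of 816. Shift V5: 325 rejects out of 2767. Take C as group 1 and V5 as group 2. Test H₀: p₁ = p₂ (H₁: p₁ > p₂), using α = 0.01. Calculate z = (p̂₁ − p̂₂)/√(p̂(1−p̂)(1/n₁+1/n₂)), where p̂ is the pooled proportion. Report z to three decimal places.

p̂₁ = 66/816 ≈ 0.08088, p̂₂ = 325/2767 ≈ 0.11746.
Pooled p̂ = (66+325)/(816+2767) = 391/3583 = 0.10913.
SE = √(p̂(1−p̂)(1/n₁+1/n₂)) = √(0.10913·0.89087·0.00158689) = √(0.000154274) = 0.01242.
z = (0.08088 − 0.11746)/0.01242 = -0.03658/0.01242 = -2.945.
p-value = P(Z > -2.945) ≈ 0.9984; since p > α = 0.01, fail to reject H₀.

z = -2.945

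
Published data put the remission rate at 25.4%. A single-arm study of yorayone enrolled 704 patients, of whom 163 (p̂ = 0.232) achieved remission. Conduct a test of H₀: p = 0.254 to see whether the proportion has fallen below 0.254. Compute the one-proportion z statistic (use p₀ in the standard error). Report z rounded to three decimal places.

p̂ = 163/704 ≈ 0.23153.
Standard error under H₀: √(0.254×0.746/704) = 0.01641.
z = (0.23153 − 0.254)/0.01641 = -0.02247/0.01641 = -1.369.

z = -1.369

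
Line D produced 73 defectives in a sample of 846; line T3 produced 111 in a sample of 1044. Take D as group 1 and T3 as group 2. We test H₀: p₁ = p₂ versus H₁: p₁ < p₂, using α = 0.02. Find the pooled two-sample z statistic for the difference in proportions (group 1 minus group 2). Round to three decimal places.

p̂₁ = 73/846 ≈ 0.08629, p̂₂ = 111/1044 ≈ 0.10632.
Pooled p̂ = (73+111)/(846+1044) = 184/1890 = 0.09735.
SE = √(0.0878766 × 0.00213989) = 0.01371.
z = (0.08629 − 0.10632)/0.01371 = -0.02003/0.01371 = -1.461.
p-value = P(Z < -1.461) ≈ 0.0720, so at α = 0.02 we fail to reject H₀.

z = -1.461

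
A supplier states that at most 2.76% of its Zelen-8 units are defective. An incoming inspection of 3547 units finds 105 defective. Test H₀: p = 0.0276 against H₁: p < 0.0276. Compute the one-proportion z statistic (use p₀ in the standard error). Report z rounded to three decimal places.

z = 0.728

p̂ = 105/3547 = 0.029602.
Under H₀, SE = √(0.0276·0.9724/3547) = √(7.56646e-06) = 0.002751.
z = (0.029602 − 0.0276)/0.002751 = 0.002002/0.002751 = 0.728.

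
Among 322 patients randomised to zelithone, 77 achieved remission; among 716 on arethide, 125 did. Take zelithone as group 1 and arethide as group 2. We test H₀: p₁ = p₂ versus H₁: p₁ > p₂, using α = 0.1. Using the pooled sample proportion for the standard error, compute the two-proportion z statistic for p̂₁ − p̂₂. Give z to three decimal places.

p̂₁ = 77/322 ≈ 0.23913, p̂₂ = 125/716 ≈ 0.17458.
Pooled p̂ = (77+125)/(322+716) = 202/1038 = 0.19461.
SE = √(p̂(1−p̂)(1/n₁+1/n₂)) = √(0.19461·0.80539·0.00450224) = √(0.000705653) = 0.02656.
z = (0.23913 − 0.17458)/0.02656 = 0.06455/0.02656 = 2.430.
p-value = P(Z > 2.430) ≈ 0.0076, so at α = 0.1 we reject H₀.

z = 2.430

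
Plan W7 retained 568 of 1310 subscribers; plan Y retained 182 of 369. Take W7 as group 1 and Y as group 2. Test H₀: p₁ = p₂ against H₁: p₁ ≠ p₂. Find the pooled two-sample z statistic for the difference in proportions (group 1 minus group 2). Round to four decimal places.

p̂₁ = 568/1310 ≈ 0.433588, p̂₂ = 182/369 ≈ 0.493225.
Pooled p̂ = (568+182)/(1310+369) = 750/1679 = 0.446694.
SE = √(0.247159 × 0.00347339) = 0.029300.
z = (0.433588 − 0.493225)/0.029300 = -0.059637/0.029300 = -2.0354.

z = -2.0354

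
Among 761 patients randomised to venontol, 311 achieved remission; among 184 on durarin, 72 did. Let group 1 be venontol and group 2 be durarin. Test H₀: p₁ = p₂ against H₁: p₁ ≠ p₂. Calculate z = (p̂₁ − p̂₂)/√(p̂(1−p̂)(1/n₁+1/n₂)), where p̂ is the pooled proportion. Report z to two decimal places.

z = 0.43

p̂₁ = 311/761 ≈ 0.4087, p̂₂ = 72/184 ≈ 0.3913.
Pooled p̂ = (311+72)/(761+184) = 383/945 = 0.4053.
SE = √(0.24103 × 0.00674884) = 0.0403.
z = (0.4087 − 0.3913)/0.0403 = 0.0174/0.0403 = 0.43.
p-value = 2·P(Z > 0.431) ≈ 0.6667.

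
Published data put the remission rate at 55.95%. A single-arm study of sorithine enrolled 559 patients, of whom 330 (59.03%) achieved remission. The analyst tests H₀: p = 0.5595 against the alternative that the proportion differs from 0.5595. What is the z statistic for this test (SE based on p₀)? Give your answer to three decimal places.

z = 1.469

p̂ = 330/559 = 0.59034.
Under H₀, SE = √(0.5595·0.4405/559) = √(0.000440894) = 0.02100.
z = (0.59034 − 0.5595)/0.02100 = 0.03084/0.02100 = 1.469.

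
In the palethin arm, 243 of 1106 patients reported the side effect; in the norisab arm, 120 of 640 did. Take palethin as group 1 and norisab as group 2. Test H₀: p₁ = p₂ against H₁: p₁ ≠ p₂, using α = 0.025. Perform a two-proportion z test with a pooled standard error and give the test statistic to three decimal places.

p̂₁ = 243/1106 = 0.219711, p̂₂ = 120/640 = 0.187500.
Pooled p̂ = (243+120)/(1106+640) = 363/1746 = 0.207904.
SE = √(0.16468 × 0.00246666) = 0.020155.
z = (0.219711 − 0.187500)/0.020155 = 0.032211/0.020155 = 1.598.
p-value = 2·P(Z > 1.598) ≈ 0.1100, so at α = 0.025 we fail to reject H₀.

z = 1.598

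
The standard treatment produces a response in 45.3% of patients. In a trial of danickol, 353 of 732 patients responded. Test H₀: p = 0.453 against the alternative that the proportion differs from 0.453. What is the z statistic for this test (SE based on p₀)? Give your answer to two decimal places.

z = 1.59

p̂ = 353/732 ≈ 0.4822.
Standard error under H₀: √(0.453×0.547/732) = 0.0184.
z = (0.4822 − 0.453)/0.0184 = 0.0292/0.0184 = 1.59.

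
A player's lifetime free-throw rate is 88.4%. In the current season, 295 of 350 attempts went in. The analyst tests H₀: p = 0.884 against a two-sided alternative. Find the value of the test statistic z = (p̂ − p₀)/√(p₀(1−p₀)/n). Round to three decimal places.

p̂ = 295/350 = 0.842857.
SE = √(p₀(1−p₀)/n) = √(0.10254/350) = 0.017117.
z = (0.842857 − 0.884)/0.017117 = -0.041143/0.017117 = -2.404.
p-value = 2·P(Z > 2.404) ≈ 0.0162.

z = -2.404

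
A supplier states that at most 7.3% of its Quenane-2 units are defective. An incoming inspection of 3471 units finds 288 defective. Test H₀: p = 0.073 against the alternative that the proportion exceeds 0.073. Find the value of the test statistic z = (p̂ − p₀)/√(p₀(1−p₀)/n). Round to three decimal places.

z = 2.259

p̂ = 288/3471 ≈ 0.082973.
Standard error under H₀: √(0.073×0.927/3471) = 0.004415.
z = (0.082973 − 0.073)/0.004415 = 0.009973/0.004415 = 2.259.
p-value = P(Z > 2.259) ≈ 0.0120.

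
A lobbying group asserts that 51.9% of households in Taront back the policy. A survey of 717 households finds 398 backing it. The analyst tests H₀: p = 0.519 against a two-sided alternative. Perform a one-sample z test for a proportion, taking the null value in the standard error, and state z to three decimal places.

p̂ = 398/717 ≈ 0.55509.
Standard error under H₀: √(0.519×0.481/717) = 0.01866.
z = (0.55509 − 0.519)/0.01866 = 0.03609/0.01866 = 1.934.
p-value = 2·P(Z > 1.934) ≈ 0.0531.

z = 1.934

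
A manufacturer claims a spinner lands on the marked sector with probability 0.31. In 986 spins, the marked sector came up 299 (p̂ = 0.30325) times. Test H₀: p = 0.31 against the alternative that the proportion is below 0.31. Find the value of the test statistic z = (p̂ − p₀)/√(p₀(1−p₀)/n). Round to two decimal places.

p̂ = 299/986 = 0.3032.
SE = √(p₀(1−p₀)/n) = √(0.2139/986) = 0.0147.
z = (0.3032 − 0.31)/0.0147 = -0.0068/0.0147 = -0.46.

z = -0.46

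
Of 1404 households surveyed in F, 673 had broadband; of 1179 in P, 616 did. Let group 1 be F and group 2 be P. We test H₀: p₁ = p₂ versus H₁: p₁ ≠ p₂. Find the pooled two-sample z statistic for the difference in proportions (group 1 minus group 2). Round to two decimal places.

z = -2.18

p̂₁ = 673/1404 ≈ 0.4793, p̂₂ = 616/1179 ≈ 0.5225.
Pooled p̂ = (673+616)/(1404+1179) = 1289/2583 = 0.4990.
SE = √(0.249999 × 0.00156043) = 0.0198.
z = (0.4793 − 0.5225)/0.0198 = -0.0432/0.0198 = -2.18.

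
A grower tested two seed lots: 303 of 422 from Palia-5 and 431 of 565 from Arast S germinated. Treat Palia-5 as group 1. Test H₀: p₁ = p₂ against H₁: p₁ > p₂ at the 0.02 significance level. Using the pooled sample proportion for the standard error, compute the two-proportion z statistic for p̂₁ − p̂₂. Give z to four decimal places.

z = -1.5956

p̂₁ = 303/422 = 0.718009, p̂₂ = 431/565 = 0.762832.
Pooled p̂ = (303+431)/(422+565) = 734/987 = 0.743668.
SE = √(p̂(1−p̂)(1/n₁+1/n₂)) = √(0.743668·0.256332·0.00413958) = √(0.000789112) = 0.028091.
z = (0.718009 − 0.762832)/0.028091 = -0.044823/0.028091 = -1.5956.
p-value = P(Z > -1.596) ≈ 0.9447; since p > α = 0.02, fail to reject H₀.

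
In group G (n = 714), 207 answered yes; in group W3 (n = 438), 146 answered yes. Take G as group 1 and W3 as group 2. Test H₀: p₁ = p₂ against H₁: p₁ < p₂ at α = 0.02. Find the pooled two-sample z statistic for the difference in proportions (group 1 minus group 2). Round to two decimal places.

z = -1.55

p̂₁ = 207/714 ≈ 0.2899, p̂₂ = 146/438 ≈ 0.3333.
Pooled p̂ = (207+146)/(714+438) = 353/1152 = 0.3064.
SE = √(0.212528 × 0.00368367) = 0.0280.
z = (0.2899 − 0.3333)/0.0280 = -0.0434/0.0280 = -1.55.
p-value = P(Z < -1.552) ≈ 0.0604, so at α = 0.02 we fail to reject H₀.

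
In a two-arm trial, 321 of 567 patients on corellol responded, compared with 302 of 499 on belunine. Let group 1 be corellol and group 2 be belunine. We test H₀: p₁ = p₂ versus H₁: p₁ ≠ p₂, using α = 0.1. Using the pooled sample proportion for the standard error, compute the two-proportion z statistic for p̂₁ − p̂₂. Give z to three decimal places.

p̂₁ = 321/567 ≈ 0.56614, p̂₂ = 302/499 ≈ 0.60521.
Pooled p̂ = (321+302)/(567+499) = 623/1066 = 0.58443.
SE = √(p̂(1−p̂)(1/n₁+1/n₂)) = √(0.58443·0.41557·0.00376768) = √(0.000915063) = 0.03025.
z = (0.56614 − 0.60521)/0.03025 = -0.03907/0.03025 = -1.292.
p-value = 2·P(Z > 1.292) ≈ 0.1965. With α = 0.1, fail to reject H₀.

z = -1.292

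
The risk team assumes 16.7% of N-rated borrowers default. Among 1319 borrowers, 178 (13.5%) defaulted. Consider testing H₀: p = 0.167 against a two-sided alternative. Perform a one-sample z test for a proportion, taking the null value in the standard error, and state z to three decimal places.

p̂ = 178/1319 = 0.13495.
Standard error under H₀: √(0.167×0.833/1319) = 0.01027.
z = (0.13495 − 0.167)/0.01027 = -0.03205/0.01027 = -3.121.
Two-sided p-value ≈ 2·Φ(−3.121) = 0.0018.

z = -3.121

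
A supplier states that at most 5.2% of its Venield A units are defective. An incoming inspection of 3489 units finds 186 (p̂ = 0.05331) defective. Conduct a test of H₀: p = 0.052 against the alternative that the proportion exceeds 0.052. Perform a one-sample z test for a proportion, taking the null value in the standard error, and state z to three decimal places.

p̂ = 186/3489 ≈ 0.0533104.
Under H₀, SE = √(0.052·0.948/3489) = √(1.4129e-05) = 0.0037589.
z = (0.0533104 − 0.052)/0.0037589 = 0.0013104/0.0037589 = 0.349.
p-value = P(Z > 0.349) ≈ 0.3637.

z = 0.349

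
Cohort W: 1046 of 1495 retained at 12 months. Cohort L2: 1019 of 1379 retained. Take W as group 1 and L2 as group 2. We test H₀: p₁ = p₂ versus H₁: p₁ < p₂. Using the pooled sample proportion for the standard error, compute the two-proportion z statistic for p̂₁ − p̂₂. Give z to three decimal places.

p̂₁ = 1046/1495 = 0.69967, p̂₂ = 1019/1379 = 0.73894.
Pooled p̂ = (1046+1019)/(1495+1379) = 2065/2874 = 0.71851.
SE = √(p̂(1−p̂)(1/n₁+1/n₂)) = √(0.71851·0.28149·0.00139406) = √(0.000281953) = 0.01679.
z = (0.69967 − 0.73894)/0.01679 = -0.03927/0.01679 = -2.339.
p-value = P(Z < -2.339) ≈ 0.0097.

z = -2.339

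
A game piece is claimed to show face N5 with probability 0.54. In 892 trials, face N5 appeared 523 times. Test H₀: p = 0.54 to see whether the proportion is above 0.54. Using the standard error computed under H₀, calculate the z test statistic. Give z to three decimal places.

z = 2.776

p̂ = 523/892 = 0.586323.
Under H₀, SE = √(0.54·0.46/892) = √(0.000278475) = 0.016688.
z = (0.586323 − 0.54)/0.016688 = 0.046323/0.016688 = 2.776.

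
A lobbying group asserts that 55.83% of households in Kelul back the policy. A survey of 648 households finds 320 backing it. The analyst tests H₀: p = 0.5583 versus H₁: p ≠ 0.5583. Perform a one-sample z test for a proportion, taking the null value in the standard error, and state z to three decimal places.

z = -3.305

p̂ = 320/648 ≈ 0.493827.
Under H₀, SE = √(0.5583·0.4417/648) = √(0.000380557) = 0.019508.
z = (0.493827 − 0.5583)/0.019508 = -0.064473/0.019508 = -3.305.
Two-sided p-value ≈ 2·Φ(−3.305) = 0.0009.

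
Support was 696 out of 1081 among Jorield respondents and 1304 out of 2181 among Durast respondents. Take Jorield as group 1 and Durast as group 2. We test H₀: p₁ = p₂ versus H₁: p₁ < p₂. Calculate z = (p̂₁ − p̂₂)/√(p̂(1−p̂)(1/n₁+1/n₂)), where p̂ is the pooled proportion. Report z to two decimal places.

z = 2.54

p̂₁ = 696/1081 ≈ 0.6438, p̂₂ = 1304/2181 ≈ 0.5979.
Pooled p̂ = (696+1304)/(1081+2181) = 2000/3262 = 0.6131.
SE = √(0.237204 × 0.00138357) = 0.0181.
z = (0.6438 − 0.5979)/0.0181 = 0.0459/0.0181 = 2.54.
p-value = P(Z < 2.537) ≈ 0.9944.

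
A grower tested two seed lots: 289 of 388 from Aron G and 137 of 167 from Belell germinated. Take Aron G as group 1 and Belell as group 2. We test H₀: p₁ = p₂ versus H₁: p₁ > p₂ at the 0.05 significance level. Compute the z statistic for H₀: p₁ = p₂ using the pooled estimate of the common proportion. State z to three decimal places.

p̂₁ = 289/388 = 0.74485, p̂₂ = 137/167 = 0.82036.
Pooled p̂ = (289+137)/(388+167) = 426/555 = 0.76757.
SE = √(0.178408 × 0.00856534) = 0.03909.
z = (0.74485 − 0.82036)/0.03909 = -0.07551/0.03909 = -1.932.
p-value = P(Z > -1.932) ≈ 0.9733; since p > α = 0.05, fail to reject H₀.

z = -1.932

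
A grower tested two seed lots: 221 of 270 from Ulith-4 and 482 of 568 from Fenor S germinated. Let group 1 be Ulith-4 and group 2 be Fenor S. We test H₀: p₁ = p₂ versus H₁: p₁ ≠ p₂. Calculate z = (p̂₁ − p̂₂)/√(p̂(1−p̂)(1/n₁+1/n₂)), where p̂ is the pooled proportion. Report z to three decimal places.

p̂₁ = 221/270 = 0.81852, p̂₂ = 482/568 = 0.84859.
Pooled p̂ = (221+482)/(270+568) = 703/838 = 0.83890.
SE = √(0.135145 × 0.00546427) = 0.02717.
z = (0.81852 − 0.84859)/0.02717 = -0.03007/0.02717 = -1.107.

z = -1.107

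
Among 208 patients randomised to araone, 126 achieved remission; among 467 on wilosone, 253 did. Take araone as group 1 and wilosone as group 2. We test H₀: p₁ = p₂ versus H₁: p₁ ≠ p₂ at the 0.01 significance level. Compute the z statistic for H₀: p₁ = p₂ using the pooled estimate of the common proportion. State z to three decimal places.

p̂₁ = 126/208 = 0.60577, p̂₂ = 253/467 = 0.54176.
Pooled p̂ = (126+253)/(208+467) = 379/675 = 0.56148.
SE = √(p̂(1−p̂)(1/n₁+1/n₂)) = √(0.56148·0.43852·0.00694902) = √(0.00171099) = 0.04136.
z = (0.60577 − 0.54176)/0.04136 = 0.06401/0.04136 = 1.548.
p-value = 2·P(Z > 1.548) ≈ 0.1217, so at α = 0.01 we fail to reject H₀.

z = 1.548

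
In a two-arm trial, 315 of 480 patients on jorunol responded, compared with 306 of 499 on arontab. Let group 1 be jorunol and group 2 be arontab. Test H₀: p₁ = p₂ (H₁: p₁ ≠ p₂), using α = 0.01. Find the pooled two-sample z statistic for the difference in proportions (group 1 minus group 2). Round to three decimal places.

z = 1.397

p̂₁ = 315/480 ≈ 0.65625, p̂₂ = 306/499 ≈ 0.61323.
Pooled p̂ = (315+306)/(480+499) = 621/979 = 0.63432.
SE = √(0.231958 × 0.00408734) = 0.03079.
z = (0.65625 − 0.61323)/0.03079 = 0.04302/0.03079 = 1.397.
Two-sided p-value ≈ 2·Φ(−1.397) = 0.1623, so at α = 0.01 we fail to reject H₀.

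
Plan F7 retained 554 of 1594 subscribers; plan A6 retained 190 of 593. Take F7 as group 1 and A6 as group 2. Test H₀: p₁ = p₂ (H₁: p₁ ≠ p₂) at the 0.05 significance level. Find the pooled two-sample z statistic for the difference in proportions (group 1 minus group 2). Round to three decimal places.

p̂₁ = 554/1594 = 0.34755, p̂₂ = 190/593 = 0.32040.
Pooled p̂ = (554+190)/(1594+593) = 744/2187 = 0.34019.
SE = √(0.224461 × 0.00231369) = 0.02279.
z = (0.34755 − 0.32040)/0.02279 = 0.02715/0.02279 = 1.191.
Two-sided p-value ≈ 2·Φ(−1.191) = 0.2335; since p > α = 0.05, fail to reject H₀.

z = 1.191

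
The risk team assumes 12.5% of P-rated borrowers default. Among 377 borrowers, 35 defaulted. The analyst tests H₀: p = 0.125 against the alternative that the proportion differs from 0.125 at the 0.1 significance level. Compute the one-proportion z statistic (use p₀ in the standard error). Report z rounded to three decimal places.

p̂ = 35/377 ≈ 0.09284.
SE = √(p₀(1−p₀)/n) = √(0.10938/377) = 0.01703.
z = (0.09284 − 0.125)/0.01703 = -0.03216/0.01703 = -1.888.
p-value = 2·P(Z > 1.888) ≈ 0.0590, so at α = 0.1 we reject H₀.

z = -1.888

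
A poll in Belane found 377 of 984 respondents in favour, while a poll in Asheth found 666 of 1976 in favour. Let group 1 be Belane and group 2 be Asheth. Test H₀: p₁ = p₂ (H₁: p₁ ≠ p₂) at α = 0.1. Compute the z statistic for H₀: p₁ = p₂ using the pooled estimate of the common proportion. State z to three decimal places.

p̂₁ = 377/984 ≈ 0.38313, p̂₂ = 666/1976 ≈ 0.33704.
Pooled p̂ = (377+666)/(984+1976) = 1043/2960 = 0.35236.
SE = √(p̂(1−p̂)(1/n₁+1/n₂)) = √(0.35236·0.64764·0.00152233) = √(0.000347402) = 0.01864.
z = (0.38313 − 0.33704)/0.01864 = 0.04609/0.01864 = 2.473.
p-value = 2·P(Z > 2.473) ≈ 0.0134; since p < α = 0.1, reject H₀.

z = 2.473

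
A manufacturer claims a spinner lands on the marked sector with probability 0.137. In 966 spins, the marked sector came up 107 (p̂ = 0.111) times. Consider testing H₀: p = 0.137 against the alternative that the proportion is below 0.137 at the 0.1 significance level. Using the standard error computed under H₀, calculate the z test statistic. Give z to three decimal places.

z = -2.371

p̂ = 107/966 ≈ 0.110766.
Standard error under H₀: √(0.137×0.863/966) = 0.011063.
z = (0.110766 − 0.137)/0.011063 = -0.026234/0.011063 = -2.371.
p-value = P(Z < -2.371) ≈ 0.0089, so at α = 0.1 we reject H₀.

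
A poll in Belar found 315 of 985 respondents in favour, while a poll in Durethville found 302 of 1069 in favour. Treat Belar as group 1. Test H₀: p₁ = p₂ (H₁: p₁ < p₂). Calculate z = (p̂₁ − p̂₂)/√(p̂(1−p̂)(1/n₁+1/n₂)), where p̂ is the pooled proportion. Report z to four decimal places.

p̂₁ = 315/985 ≈ 0.3197970, p̂₂ = 302/1069 ≈ 0.2825070.
Pooled p̂ = (315+302)/(985+1069) = 617/2054 = 0.3003895.
SE = √(p̂(1−p̂)(1/n₁+1/n₂)) = √(0.3003895·0.6996105·0.00195068) = √(0.000409947) = 0.0202471.
z = (0.3197970 − 0.2825070)/0.0202471 = 0.0372900/0.0202471 = 1.8417.
p-value = P(Z < 1.842) ≈ 0.9672.

z = 1.8417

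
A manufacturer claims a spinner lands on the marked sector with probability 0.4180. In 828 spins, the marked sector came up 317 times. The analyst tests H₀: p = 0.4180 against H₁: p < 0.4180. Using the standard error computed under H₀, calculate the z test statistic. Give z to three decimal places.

p̂ = 317/828 ≈ 0.38285.
SE = √(p₀(1−p₀)/n) = √(0.24328/828) = 0.01714.
z = (0.38285 − 0.418)/0.01714 = -0.03515/0.01714 = -2.051.

z = -2.051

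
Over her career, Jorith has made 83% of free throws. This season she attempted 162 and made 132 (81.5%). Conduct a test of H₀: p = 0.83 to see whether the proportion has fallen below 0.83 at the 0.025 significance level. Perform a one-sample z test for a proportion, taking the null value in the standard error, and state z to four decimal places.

p̂ = 132/162 ≈ 0.814815.
Under H₀, SE = √(0.83·0.17/162) = √(0.000870988) = 0.029512.
z = (0.814815 − 0.83)/0.029512 = -0.015185/0.029512 = -0.5145.
p-value = P(Z < -0.515) ≈ 0.3034, so at α = 0.025 we fail to reject H₀.

z = -0.5145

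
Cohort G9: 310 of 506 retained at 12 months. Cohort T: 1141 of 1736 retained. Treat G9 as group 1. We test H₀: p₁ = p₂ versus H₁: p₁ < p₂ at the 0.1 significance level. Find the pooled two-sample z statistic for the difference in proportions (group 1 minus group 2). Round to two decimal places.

z = -1.85

p̂₁ = 310/506 ≈ 0.6126, p̂₂ = 1141/1736 ≈ 0.6573.
Pooled p̂ = (310+1141)/(506+1736) = 1451/2242 = 0.6472.
SE = √(0.228335 × 0.00255232) = 0.0241.
z = (0.6126 − 0.6573)/0.0241 = -0.0447/0.0241 = -1.85.
p-value = P(Z < -1.848) ≈ 0.0323; since p < α = 0.1, reject H₀.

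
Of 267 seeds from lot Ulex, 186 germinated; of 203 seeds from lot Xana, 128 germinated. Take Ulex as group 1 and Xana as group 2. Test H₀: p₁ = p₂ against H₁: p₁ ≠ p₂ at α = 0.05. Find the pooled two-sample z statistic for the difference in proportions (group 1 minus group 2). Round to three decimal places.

p̂₁ = 186/267 ≈ 0.69663, p̂₂ = 128/203 ≈ 0.63054.
Pooled p̂ = (186+128)/(267+203) = 314/470 = 0.66809.
SE = √(p̂(1−p̂)(1/n₁+1/n₂)) = √(0.66809·0.33191·0.00867143) = √(0.00192287) = 0.04385.
z = (0.69663 − 0.63054)/0.04385 = 0.06609/0.04385 = 1.507.
p-value = 2·P(Z > 1.507) ≈ 0.1318; since p > α = 0.05, fail to reject H₀.

z = 1.507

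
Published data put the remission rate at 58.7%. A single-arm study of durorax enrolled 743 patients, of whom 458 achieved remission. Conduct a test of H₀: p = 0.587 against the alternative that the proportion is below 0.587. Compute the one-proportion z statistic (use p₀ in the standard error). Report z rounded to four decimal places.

p̂ = 458/743 ≈ 0.616420.
Under H₀, SE = √(0.587·0.413/743) = √(0.000326287) = 0.018063.
z = (0.616420 − 0.587)/0.018063 = 0.029420/0.018063 = 1.6287.
p-value = P(Z < 1.629) ≈ 0.9483.

z = 1.6287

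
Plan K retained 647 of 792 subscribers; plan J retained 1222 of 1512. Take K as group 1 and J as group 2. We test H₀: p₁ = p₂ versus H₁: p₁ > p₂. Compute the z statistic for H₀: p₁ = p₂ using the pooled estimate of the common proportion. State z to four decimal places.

p̂₁ = 647/792 = 0.816919, p̂₂ = 1222/1512 = 0.808201.
Pooled p̂ = (647+1222)/(792+1512) = 1869/2304 = 0.811198.
SE = √(p̂(1−p̂)(1/n₁+1/n₂)) = √(0.811198·0.188802·0.001924) = √(0.000294672) = 0.017166.
z = (0.816919 − 0.808201)/0.017166 = 0.008718/0.017166 = 0.5079.
p-value = P(Z > 0.508) ≈ 0.3058.

z = 0.5079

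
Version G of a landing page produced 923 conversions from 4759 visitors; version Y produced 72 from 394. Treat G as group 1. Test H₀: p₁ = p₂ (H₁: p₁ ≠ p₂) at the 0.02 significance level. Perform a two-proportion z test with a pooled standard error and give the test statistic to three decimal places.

p̂₁ = 923/4759 ≈ 0.19395, p̂₂ = 72/394 ≈ 0.18274.
Pooled p̂ = (923+72)/(4759+394) = 995/5153 = 0.19309.
SE = √(p̂(1−p̂)(1/n₁+1/n₂)) = √(0.19309·0.80691·0.0027482) = √(0.000428189) = 0.02069.
z = (0.19395 − 0.18274)/0.02069 = 0.01121/0.02069 = 0.542.
Two-sided p-value ≈ 2·Φ(−0.542) = 0.5881, so at α = 0.02 we fail to reject H₀.

z = 0.542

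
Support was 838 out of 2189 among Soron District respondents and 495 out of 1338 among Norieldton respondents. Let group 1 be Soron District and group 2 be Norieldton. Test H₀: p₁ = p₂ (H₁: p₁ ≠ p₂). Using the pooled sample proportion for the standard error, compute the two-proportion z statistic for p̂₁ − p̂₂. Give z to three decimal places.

z = 0.765

p̂₁ = 838/2189 ≈ 0.382823, p̂₂ = 495/1338 ≈ 0.369955.
Pooled p̂ = (838+495)/(2189+1338) = 1333/3527 = 0.377942.
SE = √(0.235102 × 0.00120421) = 0.016826.
z = (0.382823 − 0.369955)/0.016826 = 0.012868/0.016826 = 0.765.
Two-sided p-value ≈ 2·Φ(−0.765) = 0.4444.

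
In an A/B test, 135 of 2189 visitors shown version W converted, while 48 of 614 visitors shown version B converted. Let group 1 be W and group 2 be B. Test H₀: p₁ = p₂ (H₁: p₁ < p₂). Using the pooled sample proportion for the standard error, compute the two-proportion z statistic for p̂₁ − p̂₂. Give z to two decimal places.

z = -1.46

p̂₁ = 135/2189 ≈ 0.0617, p̂₂ = 48/614 ≈ 0.0782.
Pooled p̂ = (135+48)/(2189+614) = 183/2803 = 0.0653.
SE = √(p̂(1−p̂)(1/n₁+1/n₂)) = √(0.0653·0.9347·0.00208549) = √(0.000127267) = 0.0113.
z = (0.0617 − 0.0782)/0.0113 = -0.0165/0.0113 = -1.46.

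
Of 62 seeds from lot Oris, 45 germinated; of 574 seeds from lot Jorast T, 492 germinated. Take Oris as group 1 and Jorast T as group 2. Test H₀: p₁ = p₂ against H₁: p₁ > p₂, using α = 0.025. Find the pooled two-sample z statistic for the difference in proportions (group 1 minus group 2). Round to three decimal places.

z = -2.710

p̂₁ = 45/62 = 0.72581, p̂₂ = 492/574 = 0.85714.
Pooled p̂ = (45+492)/(62+574) = 537/636 = 0.84434.
SE = √(0.13143 × 0.0178712) = 0.04846.
z = (0.72581 − 0.85714)/0.04846 = -0.13133/0.04846 = -2.710.
p-value = P(Z > -2.710) ≈ 0.9966, so at α = 0.025 we fail to reject H₀.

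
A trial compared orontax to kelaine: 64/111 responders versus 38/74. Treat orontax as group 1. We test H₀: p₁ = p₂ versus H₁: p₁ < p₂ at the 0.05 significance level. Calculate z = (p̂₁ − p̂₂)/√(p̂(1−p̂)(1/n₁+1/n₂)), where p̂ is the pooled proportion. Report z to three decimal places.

z = 0.845

p̂₁ = 64/111 ≈ 0.57658, p̂₂ = 38/74 ≈ 0.51351.
Pooled p̂ = (64+38)/(111+74) = 102/185 = 0.55135.
SE = √(0.247363 × 0.0225225) = 0.07464.
z = (0.57658 − 0.51351)/0.07464 = 0.06307/0.07464 = 0.845.
p-value = P(Z < 0.845) ≈ 0.8009; since p > α = 0.05, fail to reject H₀.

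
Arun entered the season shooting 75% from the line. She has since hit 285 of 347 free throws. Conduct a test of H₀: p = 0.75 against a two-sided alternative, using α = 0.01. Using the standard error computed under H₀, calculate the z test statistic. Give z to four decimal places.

p̂ = 285/347 ≈ 0.821326.
SE = √(p₀(1−p₀)/n) = √(0.1875/347) = 0.023245.
z = (0.821326 − 0.75)/0.023245 = 0.071326/0.023245 = 3.0684.
Two-sided p-value ≈ 2·Φ(−3.068) = 0.0022, so at α = 0.01 we reject H₀.

z = 3.0684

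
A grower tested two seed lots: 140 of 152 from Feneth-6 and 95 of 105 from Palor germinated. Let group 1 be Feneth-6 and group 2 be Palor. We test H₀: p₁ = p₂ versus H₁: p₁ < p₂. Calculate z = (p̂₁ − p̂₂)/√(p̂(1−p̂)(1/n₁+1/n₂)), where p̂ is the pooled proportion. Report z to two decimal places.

z = 0.46

p̂₁ = 140/152 ≈ 0.9211, p̂₂ = 95/105 ≈ 0.9048.
Pooled p̂ = (140+95)/(152+105) = 235/257 = 0.9144.
SE = √(0.0782752 × 0.0161028) = 0.0355.
z = (0.9211 − 0.9048)/0.0355 = 0.0163/0.0355 = 0.46.
p-value = P(Z < 0.459) ≈ 0.6768.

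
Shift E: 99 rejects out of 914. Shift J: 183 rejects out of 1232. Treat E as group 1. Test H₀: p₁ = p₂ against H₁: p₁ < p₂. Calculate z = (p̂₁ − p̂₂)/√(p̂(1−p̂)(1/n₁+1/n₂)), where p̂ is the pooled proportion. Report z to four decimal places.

z = -2.7273

p̂₁ = 99/914 = 0.1083151, p̂₂ = 183/1232 = 0.1485390.
Pooled p̂ = (99+183)/(914+1232) = 282/2146 = 0.1314073.
SE = √(0.114139 × 0.00190578) = 0.0147487.
z = (0.1083151 − 0.1485390)/0.0147487 = -0.0402239/0.0147487 = -2.7273.
p-value = P(Z < -2.727) ≈ 0.0032.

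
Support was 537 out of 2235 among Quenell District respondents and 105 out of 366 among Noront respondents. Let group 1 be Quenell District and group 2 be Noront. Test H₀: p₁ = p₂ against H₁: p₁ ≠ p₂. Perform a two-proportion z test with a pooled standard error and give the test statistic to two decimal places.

p̂₁ = 537/2235 = 0.2403, p̂₂ = 105/366 = 0.2869.
Pooled p̂ = (537+105)/(2235+366) = 642/2601 = 0.2468.
SE = √(0.185904 × 0.00317967) = 0.0243.
z = (0.2403 − 0.2869)/0.0243 = -0.0466/0.0243 = -1.92.
p-value = 2·P(Z > 1.917) ≈ 0.0552.

z = -1.92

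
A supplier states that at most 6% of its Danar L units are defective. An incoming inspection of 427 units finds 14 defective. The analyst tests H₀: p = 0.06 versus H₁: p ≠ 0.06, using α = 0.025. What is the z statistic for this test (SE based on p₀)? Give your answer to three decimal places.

p̂ = 14/427 ≈ 0.03279.
SE = √(p₀(1−p₀)/n) = √(0.0564/427) = 0.01149.
z = (0.03279 − 0.06)/0.01149 = -0.02721/0.01149 = -2.368.
p-value = 2·P(Z > 2.368) ≈ 0.0179. With α = 0.025, reject H₀.

z = -2.368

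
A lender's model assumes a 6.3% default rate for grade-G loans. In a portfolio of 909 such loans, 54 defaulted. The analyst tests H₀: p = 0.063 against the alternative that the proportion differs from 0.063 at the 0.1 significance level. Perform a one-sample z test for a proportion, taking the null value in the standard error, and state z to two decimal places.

z = -0.45

p̂ = 54/909 ≈ 0.05941.
SE = √(p₀(1−p₀)/n) = √(0.059031/909) = 0.00806.
z = (0.05941 − 0.063)/0.00806 = -0.00359/0.00806 = -0.45.
Two-sided p-value ≈ 2·Φ(−0.446) = 0.6556, so at α = 0.1 we fail to reject H₀.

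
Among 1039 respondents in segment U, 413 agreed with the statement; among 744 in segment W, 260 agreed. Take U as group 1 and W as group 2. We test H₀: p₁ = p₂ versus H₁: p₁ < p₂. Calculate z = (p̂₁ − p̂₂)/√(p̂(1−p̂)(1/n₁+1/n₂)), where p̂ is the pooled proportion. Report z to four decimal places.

z = 2.0633

p̂₁ = 413/1039 = 0.397498, p̂₂ = 260/744 = 0.349462.
Pooled p̂ = (413+260)/(1039+744) = 673/1783 = 0.377454.
SE = √(p̂(1−p̂)(1/n₁+1/n₂)) = √(0.377454·0.622546·0.00230655) = √(0.000541999) = 0.023281.
z = (0.397498 − 0.349462)/0.023281 = 0.048036/0.023281 = 2.0633.
p-value = P(Z < 2.063) ≈ 0.9805.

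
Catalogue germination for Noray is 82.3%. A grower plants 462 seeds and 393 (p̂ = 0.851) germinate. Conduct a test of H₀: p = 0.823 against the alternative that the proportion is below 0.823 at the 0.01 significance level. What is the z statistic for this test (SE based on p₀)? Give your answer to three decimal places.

z = 1.557

p̂ = 393/462 ≈ 0.85065.
Standard error under H₀: √(0.823×0.177/462) = 0.01776.
z = (0.85065 − 0.823)/0.01776 = 0.02765/0.01776 = 1.557.
p-value = P(Z < 1.557) ≈ 0.9403, so at α = 0.01 we fail to reject H₀.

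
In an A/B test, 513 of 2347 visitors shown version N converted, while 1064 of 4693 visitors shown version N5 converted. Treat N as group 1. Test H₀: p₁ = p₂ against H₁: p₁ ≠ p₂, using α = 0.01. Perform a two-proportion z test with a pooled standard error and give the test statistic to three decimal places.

p̂₁ = 513/2347 ≈ 0.218577, p̂₂ = 1064/4693 ≈ 0.226721.
Pooled p̂ = (513+1064)/(2347+4693) = 1577/7040 = 0.224006.
SE = √(0.173827 × 0.000639159) = 0.010541.
z = (0.218577 − 0.226721)/0.010541 = -0.008144/0.010541 = -0.773.
Two-sided p-value ≈ 2·Φ(−0.773) = 0.4398, so at α = 0.01 we fail to reject H₀.

z = -0.773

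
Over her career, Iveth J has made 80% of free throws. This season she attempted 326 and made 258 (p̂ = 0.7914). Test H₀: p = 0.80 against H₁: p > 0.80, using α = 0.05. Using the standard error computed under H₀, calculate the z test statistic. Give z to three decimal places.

z = -0.388

p̂ = 258/326 = 0.79141.
Under H₀, SE = √(0.8·0.2/326) = √(0.000490798) = 0.02215.
z = (0.79141 − 0.8)/0.02215 = -0.00859/0.02215 = -0.388.
p-value = P(Z > -0.388) ≈ 0.6509; since p > α = 0.05, fail to reject H₀.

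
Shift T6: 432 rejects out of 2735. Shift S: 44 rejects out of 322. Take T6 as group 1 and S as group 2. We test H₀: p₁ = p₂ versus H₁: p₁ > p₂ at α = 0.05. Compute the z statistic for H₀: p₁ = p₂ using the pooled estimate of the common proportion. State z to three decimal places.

z = 0.997

p̂₁ = 432/2735 = 0.15795, p̂₂ = 44/322 = 0.13665.
Pooled p̂ = (432+44)/(2735+322) = 476/3057 = 0.15571.
SE = √(0.131463 × 0.00347122) = 0.02136.
z = (0.15795 − 0.13665)/0.02136 = 0.02130/0.02136 = 0.997.
p-value = P(Z > 0.997) ≈ 0.1593; since p > α = 0.05, fail to reject H₀.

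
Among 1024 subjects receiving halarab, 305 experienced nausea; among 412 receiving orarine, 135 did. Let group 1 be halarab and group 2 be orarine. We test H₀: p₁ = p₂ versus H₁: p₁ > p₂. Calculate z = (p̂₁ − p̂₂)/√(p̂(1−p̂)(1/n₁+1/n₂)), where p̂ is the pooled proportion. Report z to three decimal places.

z = -1.109

p̂₁ = 305/1024 ≈ 0.29785, p̂₂ = 135/412 ≈ 0.32767.
Pooled p̂ = (305+135)/(1024+412) = 440/1436 = 0.30641.
SE = √(0.212522 × 0.00340375) = 0.02690.
z = (0.29785 − 0.32767)/0.02690 = -0.02982/0.02690 = -1.109.
p-value = P(Z > -1.109) ≈ 0.8662.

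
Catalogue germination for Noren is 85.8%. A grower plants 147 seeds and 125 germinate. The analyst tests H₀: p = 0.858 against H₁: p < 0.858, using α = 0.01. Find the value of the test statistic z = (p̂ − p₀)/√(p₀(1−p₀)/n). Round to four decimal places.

z = -0.2661

p̂ = 125/147 = 0.850340.
Standard error under H₀: √(0.858×0.142/147) = 0.028789.
z = (0.850340 − 0.858)/0.028789 = -0.007660/0.028789 = -0.2661.
p-value = P(Z < -0.266) ≈ 0.3951; since p > α = 0.01, fail to reject H₀.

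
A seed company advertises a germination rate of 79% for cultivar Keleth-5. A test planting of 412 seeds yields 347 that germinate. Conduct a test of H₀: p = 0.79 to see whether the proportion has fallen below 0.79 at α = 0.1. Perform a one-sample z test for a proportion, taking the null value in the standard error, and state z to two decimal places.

z = 2.60

p̂ = 347/412 ≈ 0.8422.
Standard error under H₀: √(0.79×0.21/412) = 0.0201.
z = (0.8422 − 0.79)/0.0201 = 0.0522/0.0201 = 2.60.
p-value = P(Z < 2.603) ≈ 0.9954. With α = 0.1, fail to reject H₀.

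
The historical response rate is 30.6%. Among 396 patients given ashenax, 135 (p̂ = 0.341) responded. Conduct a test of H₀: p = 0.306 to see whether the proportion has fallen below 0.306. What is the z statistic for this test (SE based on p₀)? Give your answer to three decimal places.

p̂ = 135/396 ≈ 0.34091.
SE = √(p₀(1−p₀)/n) = √(0.21236/396) = 0.02316.
z = (0.34091 − 0.306)/0.02316 = 0.03491/0.02316 = 1.507.
p-value = P(Z < 1.507) ≈ 0.9342.

z = 1.507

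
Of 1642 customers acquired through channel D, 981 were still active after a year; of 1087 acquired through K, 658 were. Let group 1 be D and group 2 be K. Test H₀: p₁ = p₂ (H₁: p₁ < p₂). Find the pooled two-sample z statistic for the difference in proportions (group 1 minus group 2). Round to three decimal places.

p̂₁ = 981/1642 ≈ 0.597442, p̂₂ = 658/1087 ≈ 0.605336.
Pooled p̂ = (981+658)/(1642+1087) = 1639/2729 = 0.600586.
SE = √(0.239882 × 0.00152898) = 0.019151.
z = (0.597442 − 0.605336)/0.019151 = -0.007894/0.019151 = -0.412.

z = -0.412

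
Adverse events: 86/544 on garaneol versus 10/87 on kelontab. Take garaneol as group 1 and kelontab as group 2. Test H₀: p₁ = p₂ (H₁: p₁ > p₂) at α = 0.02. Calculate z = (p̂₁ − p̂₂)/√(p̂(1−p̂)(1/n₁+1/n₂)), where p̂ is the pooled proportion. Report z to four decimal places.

z = 1.0404

p̂₁ = 86/544 = 0.158088, p̂₂ = 10/87 = 0.114943.
Pooled p̂ = (86+10)/(544+87) = 96/631 = 0.152139.
SE = √(0.128993 × 0.0133325) = 0.041470.
z = (0.158088 − 0.114943)/0.041470 = 0.043145/0.041470 = 1.0404.
p-value = P(Z > 1.040) ≈ 0.1491. With α = 0.02, fail to reject H₀.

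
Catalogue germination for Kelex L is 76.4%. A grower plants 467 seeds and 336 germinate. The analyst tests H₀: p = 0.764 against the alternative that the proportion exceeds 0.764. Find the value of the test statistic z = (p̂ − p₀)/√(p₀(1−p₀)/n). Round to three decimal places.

p̂ = 336/467 ≈ 0.71949.
Standard error under H₀: √(0.764×0.236/467) = 0.01965.
z = (0.71949 − 0.764)/0.01965 = -0.04451/0.01965 = -2.265.
p-value = P(Z > -2.265) ≈ 0.9883.

z = -2.265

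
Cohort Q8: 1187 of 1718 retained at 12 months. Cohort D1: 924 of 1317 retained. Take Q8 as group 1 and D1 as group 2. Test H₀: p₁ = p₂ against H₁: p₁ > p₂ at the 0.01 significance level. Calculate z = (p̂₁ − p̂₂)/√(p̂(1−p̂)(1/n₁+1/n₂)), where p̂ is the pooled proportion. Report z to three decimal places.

p̂₁ = 1187/1718 ≈ 0.69092, p̂₂ = 924/1317 ≈ 0.70159.
Pooled p̂ = (1187+924)/(1718+1317) = 2111/3035 = 0.69555.
SE = √(p̂(1−p̂)(1/n₁+1/n₂)) = √(0.69555·0.30445·0.00134137) = √(0.000284049) = 0.01685.
z = (0.69092 − 0.70159)/0.01685 = -0.01067/0.01685 = -0.633.
p-value = P(Z > -0.633) ≈ 0.7368. With α = 0.01, fail to reject H₀.

z = -0.633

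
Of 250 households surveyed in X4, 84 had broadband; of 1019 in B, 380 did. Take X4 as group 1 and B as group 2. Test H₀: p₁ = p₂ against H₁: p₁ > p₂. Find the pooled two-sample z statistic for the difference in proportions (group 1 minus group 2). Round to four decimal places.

p̂₁ = 84/250 ≈ 0.336000, p̂₂ = 380/1019 ≈ 0.372915.
Pooled p̂ = (84+380)/(250+1019) = 464/1269 = 0.365642.
SE = √(0.231948 × 0.00498135) = 0.033991.
z = (0.336000 − 0.372915)/0.033991 = -0.036915/0.033991 = -1.0860.

z = -1.0860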